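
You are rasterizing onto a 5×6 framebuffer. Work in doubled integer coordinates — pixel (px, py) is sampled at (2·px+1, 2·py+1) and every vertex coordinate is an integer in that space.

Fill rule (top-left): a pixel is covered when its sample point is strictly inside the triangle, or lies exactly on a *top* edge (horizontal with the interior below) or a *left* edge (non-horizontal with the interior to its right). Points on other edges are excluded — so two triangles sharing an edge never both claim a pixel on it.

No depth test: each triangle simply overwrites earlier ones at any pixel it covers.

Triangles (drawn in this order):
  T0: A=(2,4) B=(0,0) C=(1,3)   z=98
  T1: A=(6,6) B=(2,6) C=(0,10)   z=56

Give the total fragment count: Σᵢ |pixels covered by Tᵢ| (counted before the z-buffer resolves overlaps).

T0:
  2·area = 2  (B↔C swapped to make it positive)
  edge (2, 4)→(1, 3): d=(-1,-1) top-left  bias=+0
  edge (1, 3)→(0, 0): d=(-1,-3) top-left  bias=+0
  edge (0, 0)→(2, 4): d=(2,4) right/bottom  bias=-1
    (0,1)@(1, 3): e=[0,0,2] → #  [on edge]
    (1,1)@(3, 3): e=[2,6,-6] → ·
    (0,2)@(1, 5): e=[-2,-2,6] → ·
    (1,2)@(3, 5): e=[0,4,-2] → ·  [on edge]
    (2,3)@(5, 7): e=[0,8,-6] → ·  [on edge]
    (1,4)@(3, 9): e=[-4,0,6] → ·  [on edge]
    (3,4)@(7, 9): e=[0,12,-10] → ·  [on edge]
    (4,5)@(9, 11): e=[0,16,-14] → ·  [on edge]
  covered (1 px):
    · · · · ·
    # · · · ·
    · · · · ·
    · · · · ·
    · · · · ·
    · · · · ·
T1:
  2·area = 16  (B↔C swapped to make it positive)
  edge (6, 6)→(0, 10): d=(-6,4) right/bottom  bias=-1
  edge (0, 10)→(2, 6): d=(2,-4) top-left  bias=+0
  edge (2, 6)→(6, 6): d=(4,0) top-left  bias=+0
    (1,3)@(3, 7): e=[6,6,4] → #
    (2,3)@(5, 7): e=[-2,14,4] → ·
    (0,4)@(1, 9): e=[2,2,12] → #
    (1,4)@(3, 9): e=[-6,10,12] → ·
    (0,5)@(1, 11): e=[-10,6,20] → ·
  covered (2 px):
    · · · · ·
    · · · · ·
    · · · · ·
    · # · · ·
    # · · · ·
    · · · · ·

Answer: 3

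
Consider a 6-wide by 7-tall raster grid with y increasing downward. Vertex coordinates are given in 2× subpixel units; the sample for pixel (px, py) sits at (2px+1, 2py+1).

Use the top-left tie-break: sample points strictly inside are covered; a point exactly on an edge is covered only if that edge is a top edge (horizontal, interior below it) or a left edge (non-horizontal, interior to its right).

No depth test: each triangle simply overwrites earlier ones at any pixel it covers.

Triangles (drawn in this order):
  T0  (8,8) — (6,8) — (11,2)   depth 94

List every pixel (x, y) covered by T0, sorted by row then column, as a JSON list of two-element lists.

T0:
  2·area = 12
  edge (8, 8)→(6, 8): d=(-2,0) right/bottom  bias=-1
  edge (6, 8)→(11, 2): d=(5,-6) top-left  bias=+0
  edge (11, 2)→(8, 8): d=(-3,6) right/bottom  bias=-1
    (4,2)@(9, 5): e=[6,3,3] → █
    (5,2)@(11, 5): e=[6,15,-9] → ·
    (3,3)@(7, 7): e=[2,1,9] → █
    (4,3)@(9, 7): e=[2,13,-3] → ·
    (3,4)@(7, 9): e=[-2,11,3] → ·
  covered (2 px):
    · · · · · ·
    · · · · · ·
    · · · · █ ·
    · · · █ · ·
    · · · · · ·
    · · · · · ·
    · · · · · ·

Final: [[4,2],[3,3]]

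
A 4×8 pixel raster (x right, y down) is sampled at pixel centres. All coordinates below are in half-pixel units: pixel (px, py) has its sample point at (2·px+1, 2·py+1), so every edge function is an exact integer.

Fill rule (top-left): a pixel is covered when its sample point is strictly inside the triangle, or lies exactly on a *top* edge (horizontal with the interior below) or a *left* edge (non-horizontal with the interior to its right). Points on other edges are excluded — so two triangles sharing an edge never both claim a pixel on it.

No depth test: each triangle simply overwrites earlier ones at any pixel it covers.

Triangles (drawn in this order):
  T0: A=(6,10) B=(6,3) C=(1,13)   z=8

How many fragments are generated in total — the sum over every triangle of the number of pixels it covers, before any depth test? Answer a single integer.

T0:
  2·area = 35  (B↔C swapped to make it positive)
  edge (6, 10)→(1, 13): d=(-5,3) right/bottom  bias=-1
  edge (1, 13)→(6, 3): d=(5,-10) top-left  bias=+0
  edge (6, 3)→(6, 10): d=(0,7) right/bottom  bias=-1
    (3,0)@(7, 1): e=[42,0,-7] → ·  [on edge]
    (2,2)@(5, 5): e=[28,0,7] → █  [on edge]
    (3,2)@(7, 5): e=[22,20,-7] → ·
    (2,3)@(5, 7): e=[18,10,7] → █
    (3,3)@(7, 7): e=[12,30,-7] → ·
    (1,4)@(3, 9): e=[14,0,21] → █  [on edge]
    (3,4)@(7, 9): e=[2,40,-7] → ·
    (1,5)@(3, 11): e=[4,10,21] → █
    (2,5)@(5, 11): e=[-2,30,7] → ·
    (0,6)@(1, 13): e=[0,0,35] → ·  [on edge]
    (1,6)@(3, 13): e=[-6,20,21] → ·
  covered (5 px):
    · · · ·
    · · · ·
    · · █ ·
    · · █ ·
    · █ █ ·
    · █ · ·
    · · · ·
    · · · ·

Final: 5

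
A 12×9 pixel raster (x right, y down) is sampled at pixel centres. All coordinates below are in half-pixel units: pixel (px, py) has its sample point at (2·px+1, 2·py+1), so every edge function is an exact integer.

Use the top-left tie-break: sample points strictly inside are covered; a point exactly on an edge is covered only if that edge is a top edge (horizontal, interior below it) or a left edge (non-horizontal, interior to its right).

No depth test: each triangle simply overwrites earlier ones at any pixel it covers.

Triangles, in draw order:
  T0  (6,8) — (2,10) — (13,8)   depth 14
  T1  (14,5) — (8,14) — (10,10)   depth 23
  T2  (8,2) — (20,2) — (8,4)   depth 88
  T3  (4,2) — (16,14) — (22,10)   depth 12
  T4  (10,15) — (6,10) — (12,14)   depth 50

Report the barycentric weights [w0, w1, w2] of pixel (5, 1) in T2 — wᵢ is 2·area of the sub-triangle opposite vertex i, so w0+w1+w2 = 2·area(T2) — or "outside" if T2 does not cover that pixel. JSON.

T0:
  2·area = 14  (B↔C swapped to make it positive)
  edge (6, 8)→(13, 8): d=(7,0) top-left  bias=+0
  edge (13, 8)→(2, 10): d=(-11,2) right/bottom  bias=-1
  edge (2, 10)→(6, 8): d=(4,-2) top-left  bias=+0
    (2,4)@(5, 9): e=[7,5,2] → █
    (3,4)@(7, 9): e=[7,1,6] → █
    (4,4)@(9, 9): e=[7,-3,10] → ·
    (2,5)@(5, 11): e=[21,-17,10] → ·
    (3,5)@(7, 11): e=[21,-21,14] → ·
  covered (2 px):
    · · · · · · · · · · · ·
    · · · · · · · · · · · ·
    · · · · · · · · · · · ·
    · · · · · · · · · · · ·
    · · █ █ · · · · · · · ·
    · · · · · · · · · · · ·
    · · · · · · · · · · · ·
    · · · · · · · · · · · ·
    · · · · · · · · · · · ·
T1:
  2·area = 6
  edge (14, 5)→(8, 14): d=(-6,9) right/bottom  bias=-1
  edge (8, 14)→(10, 10): d=(2,-4) top-left  bias=+0
  edge (10, 10)→(14, 5): d=(4,-5) top-left  bias=+0
    (5,4)@(11, 9): e=[3,2,1] → █
    (6,4)@(13, 9): e=[-15,10,11] → ·
    (5,5)@(11, 11): e=[-9,6,9] → ·
  covered (1 px):
    · · · · · · · · · · · ·
    · · · · · · · · · · · ·
    · · · · · · · · · · · ·
    · · · · · · · · · · · ·
    · · · · · █ · · · · · ·
    · · · · · · · · · · · ·
    · · · · · · · · · · · ·
    · · · · · · · · · · · ·
    · · · · · · · · · · · ·
T2:
  2·area = 24
  edge (8, 2)→(20, 2): d=(12,0) top-left  bias=+0
  edge (20, 2)→(8, 4): d=(-12,2) right/bottom  bias=-1
  edge (8, 4)→(8, 2): d=(0,-2) top-left  bias=+0
    (4,1)@(9, 3): e=[12,10,2] → █
    (5,1)@(11, 3): e=[12,6,6] → █
    (6,1)@(13, 3): e=[12,2,10] → █
    (7,1)@(15, 3): e=[12,-2,14] → ·
    (4,2)@(9, 5): e=[36,-14,2] → ·
    (5,2)@(11, 5): e=[36,-18,6] → ·
    (6,2)@(13, 5): e=[36,-22,10] → ·
  covered (3 px):
    · · · · · · · · · · · ·
    · · · · █ █ █ · · · · ·
    · · · · · · · · · · · ·
    · · · · · · · · · · · ·
    · · · · · · · · · · · ·
    · · · · · · · · · · · ·
    · · · · · · · · · · · ·
    · · · · · · · · · · · ·
    · · · · · · · · · · · ·
T3:
  2·area = 120  (B↔C swapped to make it positive)
  edge (4, 2)→(22, 10): d=(18,8) right/bottom  bias=-1
  edge (22, 10)→(16, 14): d=(-6,4) right/bottom  bias=-1
  edge (16, 14)→(4, 2): d=(-12,-12) top-left  bias=+0
    (1,0)@(3, 1): e=[-10,130,0] → ·  [on edge]
    (2,1)@(5, 3): e=[10,110,0] → █  [on edge]
    (3,1)@(7, 3): e=[-6,102,24] → ·
    (2,2)@(5, 5): e=[46,98,-24] → ·
    (3,2)@(7, 5): e=[30,90,0] → █  [on edge]
    (4,2)@(9, 5): e=[14,82,24] → █
    (5,2)@(11, 5): e=[-2,74,48] → ·
    (3,3)@(7, 7): e=[66,78,-24] → ·
    (4,3)@(9, 7): e=[50,70,0] → █  [on edge]
    (5,3)@(11, 7): e=[34,62,24] → █
    (6,3)@(13, 7): e=[18,54,48] → █
    (7,3)@(15, 7): e=[2,46,72] → █
    (5,4)@(11, 9): e=[70,50,0] → █  [on edge]
    (6,5)@(13, 11): e=[90,30,0] → █  [on edge]
    (7,6)@(15, 13): e=[110,10,0] → █  [on edge]
    (8,7)@(17, 15): e=[130,-10,0] → ·  [on edge]
    (9,8)@(19, 17): e=[150,-30,0] → ·  [on edge]
  covered (18 px):
    · · · · · · · · · · · ·
    · · █ · · · · · · · · ·
    · · · █ █ · · · · · · ·
    · · · · █ █ █ █ · · · ·
    · · · · · █ █ █ █ █ · ·
    · · · · · · █ █ █ █ · ·
    · · · · · · · █ █ · · ·
    · · · · · · · · · · · ·
    · · · · · · · · · · · ·
T4:
  2·area = 14
  edge (10, 15)→(6, 10): d=(-4,-5) top-left  bias=+0
  edge (6, 10)→(12, 14): d=(6,4) right/bottom  bias=-1
  edge (12, 14)→(10, 15): d=(-2,1) right/bottom  bias=-1
    (3,5)@(7, 11): e=[1,2,11] → █
    (4,5)@(9, 11): e=[11,-6,9] → ·
    (3,6)@(7, 13): e=[-7,14,7] → ·
    (4,6)@(9, 13): e=[3,6,5] → █
    (5,6)@(11, 13): e=[13,-2,3] → ·
    (4,7)@(9, 15): e=[-5,18,1] → ·
  covered (2 px):
    · · · · · · · · · · · ·
    · · · · · · · · · · · ·
    · · · · · · · · · · · ·
    · · · · · · · · · · · ·
    · · · · · · · · · · · ·
    · · · █ · · · · · · · ·
    · · · · █ · · · · · · ·
    · · · · · · · · · · · ·
    · · · · · · · · · · · ·

Final: [6,6,12]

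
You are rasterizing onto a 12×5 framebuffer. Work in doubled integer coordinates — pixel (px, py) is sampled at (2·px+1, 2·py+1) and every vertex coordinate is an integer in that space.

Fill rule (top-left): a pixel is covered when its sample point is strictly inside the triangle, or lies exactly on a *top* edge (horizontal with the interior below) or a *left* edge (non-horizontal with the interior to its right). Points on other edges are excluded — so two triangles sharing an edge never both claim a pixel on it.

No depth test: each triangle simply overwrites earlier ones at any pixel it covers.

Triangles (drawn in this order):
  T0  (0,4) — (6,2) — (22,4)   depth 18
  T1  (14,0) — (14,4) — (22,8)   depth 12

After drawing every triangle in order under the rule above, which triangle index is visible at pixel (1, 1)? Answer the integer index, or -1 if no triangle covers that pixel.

T0:
  2·area = 44
  edge (0, 4)→(6, 2): d=(6,-2) top-left  bias=+0
  edge (6, 2)→(22, 4): d=(16,2) right/bottom  bias=-1
  edge (22, 4)→(0, 4): d=(-22,0) right/bottom  bias=-1
    (4,0)@(9, 1): e=[0,-22,66] → .  [on edge]
    (1,1)@(3, 3): e=[0,22,22] → X  [on edge]
    (2,1)@(5, 3): e=[4,18,22] → X
    (3,1)@(7, 3): e=[8,14,22] → X
    (4,1)@(9, 3): e=[12,10,22] → X
    (5,1)@(11, 3): e=[16,6,22] → X
    (6,1)@(13, 3): e=[20,2,22] → X
    (7,1)@(15, 3): e=[24,-2,22] → .
    (1,2)@(3, 5): e=[12,54,-22] → .
    (2,2)@(5, 5): e=[16,50,-22] → .
    (3,2)@(7, 5): e=[20,46,-22] → .
    (4,2)@(9, 5): e=[24,42,-22] → .
  covered (6 px):
    . . . . . . . . . . . .
    . X X X X X X . . . . .
    . . . . . . . . . . . .
    . . . . . . . . . . . .
    . . . . . . . . . . . .
T1:
  2·area = 32  (B↔C swapped to make it positive)
  edge (14, 0)→(22, 8): d=(8,8) right/bottom  bias=-1
  edge (22, 8)→(14, 4): d=(-8,-4) top-left  bias=+0
  edge (14, 4)→(14, 0): d=(0,-4) top-left  bias=+0
    (7,0)@(15, 1): e=[0,28,4] → .  [on edge]
    (7,1)@(15, 3): e=[16,12,4] → X
    (8,1)@(17, 3): e=[0,20,12] → .  [on edge]
    (7,2)@(15, 5): e=[32,-4,4] → .
    (8,2)@(17, 5): e=[16,4,12] → X
    (9,2)@(19, 5): e=[0,12,20] → .  [on edge]
    (8,3)@(17, 7): e=[32,-12,12] → .
    (10,3)@(21, 7): e=[0,4,28] → .  [on edge]
    (11,4)@(23, 9): e=[0,-4,36] → .  [on edge]
  covered (2 px):
    . . . . . . . . . . . .
    . . . . . . . X . . . .
    . . . . . . . . X . . .
    . . . . . . . . . . . .
    . . . . . . . . . . . .

Z-buffer (winner per pixel, '.' = empty):
  . . . . . . . . . . . .
  . 0 0 0 0 0 0 1 . . . .
  . . . . . . . . 1 . . .
  . . . . . . . . . . . .
  . . . . . . . . . . . .

Answer: 0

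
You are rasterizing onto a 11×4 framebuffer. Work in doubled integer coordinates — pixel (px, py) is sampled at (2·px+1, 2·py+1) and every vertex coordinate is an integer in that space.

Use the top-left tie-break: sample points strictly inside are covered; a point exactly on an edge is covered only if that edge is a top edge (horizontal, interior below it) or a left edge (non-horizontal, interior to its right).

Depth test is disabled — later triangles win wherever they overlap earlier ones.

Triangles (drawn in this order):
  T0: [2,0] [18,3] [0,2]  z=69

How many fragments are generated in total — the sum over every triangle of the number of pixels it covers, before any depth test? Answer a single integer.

T0:
  2·area = 38
  edge (2, 0)→(18, 3): d=(16,3) right/bottom  bias=-1
  edge (18, 3)→(0, 2): d=(-18,-1) top-left  bias=+0
  edge (0, 2)→(2, 0): d=(2,-2) top-left  bias=+0
    (0,0)@(1, 1): e=[19,19,0] → #  [on edge]
    (1,0)@(3, 1): e=[13,21,4] → #
    (2,0)@(5, 1): e=[7,23,8] → #
    (3,0)@(7, 1): e=[1,25,12] → #
    (4,0)@(9, 1): e=[-5,27,16] → ·
    (0,1)@(1, 3): e=[51,-17,4] → ·
    (1,1)@(3, 3): e=[45,-15,8] → ·
    (2,1)@(5, 3): e=[39,-13,12] → ·
    (3,1)@(7, 3): e=[33,-11,16] → ·
  covered (4 px):
    # # # # · · · · · · ·
    · · · · · · · · · · ·
    · · · · · · · · · · ·
    · · · · · · · · · · ·

Result: 4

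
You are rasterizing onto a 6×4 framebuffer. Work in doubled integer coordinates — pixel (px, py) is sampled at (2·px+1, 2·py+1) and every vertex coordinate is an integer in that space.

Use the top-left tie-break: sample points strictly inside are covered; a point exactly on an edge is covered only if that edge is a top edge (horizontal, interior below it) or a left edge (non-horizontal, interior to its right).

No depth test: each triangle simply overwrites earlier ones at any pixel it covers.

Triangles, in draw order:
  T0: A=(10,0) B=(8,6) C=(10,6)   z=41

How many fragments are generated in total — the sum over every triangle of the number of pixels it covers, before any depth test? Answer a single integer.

T0:
  2·area = 12  (B↔C swapped to make it positive)
  edge (10, 0)→(10, 6): d=(0,6) right/bottom  bias=-1
  edge (10, 6)→(8, 6): d=(-2,0) right/bottom  bias=-1
  edge (8, 6)→(10, 0): d=(2,-6) top-left  bias=+0
    (4,1)@(9, 3): e=[6,6,0] → X  [on edge]
    (5,1)@(11, 3): e=[-6,6,12] → .
    (4,2)@(9, 5): e=[6,2,4] → X
    (5,2)@(11, 5): e=[-6,2,16] → .
    (4,3)@(9, 7): e=[6,-2,8] → .
  covered (2 px):
    . . . . . .
    . . . . X .
    . . . . X .
    . . . . . .

Final: 2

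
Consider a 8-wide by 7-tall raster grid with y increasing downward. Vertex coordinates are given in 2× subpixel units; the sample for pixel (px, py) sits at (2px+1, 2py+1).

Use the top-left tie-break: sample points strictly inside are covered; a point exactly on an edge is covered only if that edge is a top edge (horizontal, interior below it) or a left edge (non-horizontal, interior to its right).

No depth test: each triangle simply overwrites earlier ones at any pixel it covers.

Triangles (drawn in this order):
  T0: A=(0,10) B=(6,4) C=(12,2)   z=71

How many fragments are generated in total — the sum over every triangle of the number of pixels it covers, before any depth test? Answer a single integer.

T0:
  2·area = 24
  edge (0, 10)→(6, 4): d=(6,-6) top-left  bias=+0
  edge (6, 4)→(12, 2): d=(6,-2) top-left  bias=+0
  edge (12, 2)→(0, 10): d=(-12,8) right/bottom  bias=-1
    (4,0)@(9, 1): e=[0,-12,36] → ·  [on edge]
    (7,0)@(15, 1): e=[36,0,-12] → ·  [on edge]
    (3,1)@(7, 3): e=[0,-4,28] → ·  [on edge]
    (4,1)@(9, 3): e=[12,0,12] → #  [on edge]
    (5,1)@(11, 3): e=[24,4,-4] → ·
    (1,2)@(3, 5): e=[-12,0,36] → ·  [on edge]
    (2,2)@(5, 5): e=[0,4,20] → #  [on edge]
    (3,2)@(7, 5): e=[12,8,4] → #
    (4,2)@(9, 5): e=[24,12,-12] → ·
    (1,3)@(3, 7): e=[0,12,12] → #  [on edge]
    (2,3)@(5, 7): e=[12,16,-4] → ·
    (3,3)@(7, 7): e=[24,20,-20] → ·
    (0,4)@(1, 9): e=[0,20,4] → #  [on edge]
  covered (5 px):
    · · · · · · · ·
    · · · · # · · ·
    · · # # · · · ·
    · # · · · · · ·
    # · · · · · · ·
    · · · · · · · ·
    · · · · · · · ·

Final: 5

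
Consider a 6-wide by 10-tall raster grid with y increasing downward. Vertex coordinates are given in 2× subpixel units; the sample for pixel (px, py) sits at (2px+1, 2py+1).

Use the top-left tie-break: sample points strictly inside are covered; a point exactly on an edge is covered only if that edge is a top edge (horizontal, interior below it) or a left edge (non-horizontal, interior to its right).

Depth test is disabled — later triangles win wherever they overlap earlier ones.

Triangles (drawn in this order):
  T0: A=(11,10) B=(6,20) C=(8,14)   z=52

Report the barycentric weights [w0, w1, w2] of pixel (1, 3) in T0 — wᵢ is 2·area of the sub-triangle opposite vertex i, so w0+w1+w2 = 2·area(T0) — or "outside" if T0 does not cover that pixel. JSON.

T0:
  2·area = 10
  edge (11, 10)→(6, 20): d=(-5,10) right/bottom  bias=-1
  edge (6, 20)→(8, 14): d=(2,-6) top-left  bias=+0
  edge (8, 14)→(11, 10): d=(3,-4) top-left  bias=+0
    (5,2)@(11, 5): e=[25,0,-15] → .  [on edge]
    (4,5)@(9, 11): e=[15,0,-5] → .  [on edge]
    (4,6)@(9, 13): e=[5,4,1] → X
    (5,6)@(11, 13): e=[-15,16,9] → .
    (4,7)@(9, 15): e=[-5,8,7] → .
    (3,8)@(7, 17): e=[5,0,5] → X  [on edge]
    (4,8)@(9, 17): e=[-15,12,13] → .
    (3,9)@(7, 19): e=[-5,4,11] → .
  covered (2 px):
    . . . . . .
    . . . . . .
    . . . . . .
    . . . . . .
    . . . . . .
    . . . . . .
    . . . . X .
    . . . . . .
    . . . X . .
    . . . . . .

Answer: "outside"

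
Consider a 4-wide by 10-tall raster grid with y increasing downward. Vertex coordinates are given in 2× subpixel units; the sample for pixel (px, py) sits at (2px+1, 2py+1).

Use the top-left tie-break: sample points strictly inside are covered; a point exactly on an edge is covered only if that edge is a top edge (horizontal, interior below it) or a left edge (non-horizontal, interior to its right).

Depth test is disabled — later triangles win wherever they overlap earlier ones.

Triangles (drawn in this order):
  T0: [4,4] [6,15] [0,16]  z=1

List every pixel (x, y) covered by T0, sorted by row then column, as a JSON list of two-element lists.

T0:
  2·area = 68
  edge (4, 4)→(6, 15): d=(2,11) right/bottom  bias=-1
  edge (6, 15)→(0, 16): d=(-6,1) right/bottom  bias=-1
  edge (0, 16)→(4, 4): d=(4,-12) top-left  bias=+0
    (2,0)@(5, 1): e=[-17,85,0] → .  [on edge]
    (1,3)@(3, 7): e=[17,51,0] → X  [on edge]
    (2,3)@(5, 7): e=[-5,49,24] → .
    (1,4)@(3, 9): e=[21,39,8] → X
    (2,4)@(5, 9): e=[-1,37,32] → .
    (1,5)@(3, 11): e=[25,27,16] → X
    (2,5)@(5, 11): e=[3,25,40] → X
    (3,5)@(7, 11): e=[-19,23,64] → .
    (0,6)@(1, 13): e=[51,17,0] → X  [on edge]
    (3,6)@(7, 13): e=[-15,11,72] → .
    (0,7)@(1, 15): e=[55,5,8] → X
    (3,7)@(7, 15): e=[-11,-1,80] → .
  covered (10 px):
    . . . .
    . . . .
    . . . .
    . X . .
    . X . .
    . X X .
    X X X .
    X X X .
    . . . .
    . . . .

Answer: [[1,3],[1,4],[1,5],[2,5],[0,6],[1,6],[2,6],[0,7],[1,7],[2,7]]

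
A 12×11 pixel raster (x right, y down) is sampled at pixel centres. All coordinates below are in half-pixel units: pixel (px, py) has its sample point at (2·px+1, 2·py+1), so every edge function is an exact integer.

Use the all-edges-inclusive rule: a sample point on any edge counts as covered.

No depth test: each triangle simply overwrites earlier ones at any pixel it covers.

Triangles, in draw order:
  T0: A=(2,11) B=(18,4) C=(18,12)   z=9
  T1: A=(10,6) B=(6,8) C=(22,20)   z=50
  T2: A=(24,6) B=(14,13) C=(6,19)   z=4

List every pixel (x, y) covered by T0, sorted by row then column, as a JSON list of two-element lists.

T0:
  2·area = 128
  edge (2, 11)→(18, 4): d=(16,-7) inclusive
  edge (18, 4)→(18, 12): d=(0,8) inclusive
  edge (18, 12)→(2, 11): d=(-16,-1) inclusive
    (8,2)@(17, 5): e=[9,8,111] → #
    (9,2)@(19, 5): e=[23,-8,113] → ·
    (6,3)@(13, 7): e=[13,40,75] → #
    (7,3)@(15, 7): e=[27,24,77] → #
    (9,3)@(19, 7): e=[55,-8,81] → ·
    (3,4)@(7, 9): e=[3,88,37] → #
    (4,4)@(9, 9): e=[17,72,39] → #
    (5,4)@(11, 9): e=[31,56,41] → #
    (9,4)@(19, 9): e=[87,-8,49] → ·
    (1,5)@(3, 11): e=[7,120,1] → #
    (2,5)@(5, 11): e=[21,104,3] → #
    (9,5)@(19, 11): e=[119,-8,17] → ·
  covered (18 px):
    · · · · · · · · · · · ·
    · · · · · · · · · · · ·
    · · · · · · · · # · · ·
    · · · · · · # # # · · ·
    · · · # # # # # # · · ·
    · # # # # # # # # · · ·
    · · · · · · · · · · · ·
    · · · · · · · · · · · ·
    · · · · · · · · · · · ·
    · · · · · · · · · · · ·
    · · · · · · · · · · · ·
T1:
  2·area = 80  (B↔C swapped to make it positive)
  edge (10, 6)→(22, 20): d=(12,14) inclusive
  edge (22, 20)→(6, 8): d=(-16,-12) inclusive
  edge (6, 8)→(10, 6): d=(4,-2) inclusive
    (4,3)@(9, 7): e=[26,52,2] → #
    (5,3)@(11, 7): e=[-2,76,6] → ·
    (4,4)@(9, 9): e=[50,20,10] → #
    (5,4)@(11, 9): e=[22,44,14] → #
    (6,4)@(13, 9): e=[-6,68,18] → ·
    (4,5)@(9, 11): e=[74,-12,18] → ·
    (5,5)@(11, 11): e=[46,12,22] → #
    (6,5)@(13, 11): e=[18,36,26] → #
    (7,5)@(15, 11): e=[-10,60,30] → ·
    (5,6)@(11, 13): e=[70,-20,30] → ·
    (6,6)@(13, 13): e=[42,4,34] → #
    (7,6)@(15, 13): e=[14,28,38] → #
  covered (10 px):
    · · · · · · · · · · · ·
    · · · · · · · · · · · ·
    · · · · · · · · · · · ·
    · · · · # · · · · · · ·
    · · · · # # · · · · · ·
    · · · · · # # · · · · ·
    · · · · · · # # · · · ·
    · · · · · · · · # · · ·
    · · · · · · · · · # · ·
    · · · · · · · · · · # ·
    · · · · · · · · · · · ·
T2:
  2·area = 4  (B↔C swapped to make it positive)
  edge (24, 6)→(6, 19): d=(-18,13) inclusive
  edge (6, 19)→(14, 13): d=(8,-6) inclusive
  edge (14, 13)→(24, 6): d=(10,-7) inclusive
    (8,5)@(17, 11): e=[1,2,1] → #
    (9,5)@(19, 11): e=[-25,14,15] → ·
    (8,6)@(17, 13): e=[-35,18,21] → ·
  covered (1 px):
    · · · · · · · · · · · ·
    · · · · · · · · · · · ·
    · · · · · · · · · · · ·
    · · · · · · · · · · · ·
    · · · · · · · · · · · ·
    · · · · · · · · # · · ·
    · · · · · · · · · · · ·
    · · · · · · · · · · · ·
    · · · · · · · · · · · ·
    · · · · · · · · · · · ·
    · · · · · · · · · · · ·

Final: [[8,2],[6,3],[7,3],[8,3],[3,4],[4,4],[5,4],[6,4],[7,4],[8,4],[1,5],[2,5],[3,5],[4,5],[5,5],[6,5],[7,5],[8,5]]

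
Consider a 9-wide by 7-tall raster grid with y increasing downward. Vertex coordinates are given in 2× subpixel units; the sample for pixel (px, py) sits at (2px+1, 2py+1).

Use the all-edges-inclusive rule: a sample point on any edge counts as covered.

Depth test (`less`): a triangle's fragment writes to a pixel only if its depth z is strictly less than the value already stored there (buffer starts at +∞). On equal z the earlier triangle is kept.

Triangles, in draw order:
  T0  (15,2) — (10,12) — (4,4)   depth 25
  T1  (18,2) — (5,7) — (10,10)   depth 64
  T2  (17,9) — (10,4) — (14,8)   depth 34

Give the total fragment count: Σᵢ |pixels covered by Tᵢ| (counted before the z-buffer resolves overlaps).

T0:
  2·area = 100
  edge (15, 2)→(10, 12): d=(-5,10) inclusive
  edge (10, 12)→(4, 4): d=(-6,-8) inclusive
  edge (4, 4)→(15, 2): d=(11,-2) inclusive
    (5,1)@(11, 3): e=[35,62,3] → X
    (6,1)@(13, 3): e=[15,78,7] → X
    (7,1)@(15, 3): e=[-5,94,11] → .
    (2,2)@(5, 5): e=[85,2,13] → X
    (3,2)@(7, 5): e=[65,18,17] → X
    (4,2)@(9, 5): e=[45,34,21] → X
    (7,2)@(15, 5): e=[-15,82,33] → .
    (2,3)@(5, 7): e=[75,-10,35] → .
    (3,3)@(7, 7): e=[55,6,39] → X
    (6,3)@(13, 7): e=[-5,54,51] → .
    (3,4)@(7, 9): e=[45,-6,61] → .
    (4,4)@(9, 9): e=[25,10,65] → X
  covered (12 px):
    . . . . . . . . .
    . . . . . X X . .
    . . X X X X X . .
    . . . X X X . . .
    . . . . X X . . .
    . . . . . . . . .
    . . . . . . . . .
T1:
  2·area = 64  (B↔C swapped to make it positive)
  edge (18, 2)→(10, 10): d=(-8,8) inclusive
  edge (10, 10)→(5, 7): d=(-5,-3) inclusive
  edge (5, 7)→(18, 2): d=(13,-5) inclusive
    (8,1)@(17, 3): e=[0,56,8] → X  [on edge]
    (5,2)@(11, 5): e=[32,28,4] → X
    (6,2)@(13, 5): e=[16,34,14] → X
    (7,2)@(15, 5): e=[0,40,24] → X  [on edge]
    (8,2)@(17, 5): e=[-16,46,34] → .
    (2,3)@(5, 7): e=[64,0,0] → X  [on edge]
    (3,3)@(7, 7): e=[48,6,10] → X
    (4,3)@(9, 7): e=[32,12,20] → X
    (6,3)@(13, 7): e=[0,24,40] → X  [on edge]
    (7,3)@(15, 7): e=[-16,30,50] → .
    (2,4)@(5, 9): e=[48,-10,26] → .
    (3,4)@(7, 9): e=[32,-4,36] → .
    (5,4)@(11, 9): e=[0,8,56] → X  [on edge]
    (4,5)@(9, 11): e=[0,-8,72] → .  [on edge]
    (3,6)@(7, 13): e=[0,-24,88] → .  [on edge]
    (7,6)@(15, 13): e=[-64,0,128] → .  [on edge]
  covered (11 px):
    . . . . . . . . .
    . . . . . . . . X
    . . . . . X X X .
    . . X X X X X . .
    . . . . X X . . .
    . . . . . . . . .
    . . . . . . . . .
T2:
  2·area = 8  (B↔C swapped to make it positive)
  edge (17, 9)→(14, 8): d=(-3,-1) inclusive
  edge (14, 8)→(10, 4): d=(-4,-4) inclusive
  edge (10, 4)→(17, 9): d=(7,5) inclusive
    (3,0)@(7, 1): e=[14,0,-6] → .  [on edge]
    (4,1)@(9, 3): e=[10,0,-2] → .  [on edge]
    (2,2)@(5, 5): e=[0,-24,32] → .  [on edge]
    (5,2)@(11, 5): e=[6,0,2] → X  [on edge]
    (6,2)@(13, 5): e=[8,8,-8] → .
    (5,3)@(11, 7): e=[0,-8,16] → .  [on edge]
    (6,3)@(13, 7): e=[2,0,6] → X  [on edge]
    (7,3)@(15, 7): e=[4,8,-4] → .
    (6,4)@(13, 9): e=[-4,-8,20] → .
    (7,4)@(15, 9): e=[-2,0,10] → .  [on edge]
    (8,4)@(17, 9): e=[0,8,0] → X  [on edge]
    (8,5)@(17, 11): e=[-6,0,14] → .  [on edge]
  covered (3 px):
    . . . . . . . . .
    . . . . . . . . .
    . . . . . X . . .
    . . . . . . X . .
    . . . . . . . . X
    . . . . . . . . .
    . . . . . . . . .

Result: 26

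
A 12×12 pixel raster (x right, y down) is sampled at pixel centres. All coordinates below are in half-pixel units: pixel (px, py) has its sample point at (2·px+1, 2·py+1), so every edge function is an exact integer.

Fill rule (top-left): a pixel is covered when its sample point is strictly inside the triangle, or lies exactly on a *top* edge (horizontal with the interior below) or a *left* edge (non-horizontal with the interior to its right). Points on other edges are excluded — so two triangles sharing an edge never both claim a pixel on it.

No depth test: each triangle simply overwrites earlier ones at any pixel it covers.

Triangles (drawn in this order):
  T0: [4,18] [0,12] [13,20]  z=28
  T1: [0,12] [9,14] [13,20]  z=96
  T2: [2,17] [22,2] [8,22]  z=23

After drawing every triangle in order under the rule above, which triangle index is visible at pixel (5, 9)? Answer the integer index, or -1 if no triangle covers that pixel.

T0:
  2·area = 46
  edge (4, 18)→(0, 12): d=(-4,-6) top-left  bias=+0
  edge (0, 12)→(13, 20): d=(13,8) right/bottom  bias=-1
  edge (13, 20)→(4, 18): d=(-9,-2) top-left  bias=+0
    (0,6)@(1, 13): e=[2,5,39] → #
    (1,6)@(3, 13): e=[14,-11,43] → ·
    (0,7)@(1, 15): e=[-6,31,21] → ·
    (1,7)@(3, 15): e=[6,15,25] → #
    (2,7)@(5, 15): e=[18,-1,29] → ·
    (1,8)@(3, 17): e=[-2,41,7] → ·
    (2,8)@(5, 17): e=[10,25,11] → #
    (3,8)@(7, 17): e=[22,9,15] → #
    (4,8)@(9, 17): e=[34,-7,19] → ·
    (2,9)@(5, 19): e=[2,51,-7] → ·
    (3,9)@(7, 19): e=[14,35,-3] → ·
    (4,9)@(9, 19): e=[26,19,1] → #
  covered (6 px):
    · · · · · · · · · · · ·
    · · · · · · · · · · · ·
    · · · · · · · · · · · ·
    · · · · · · · · · · · ·
    · · · · · · · · · · · ·
    · · · · · · · · · · · ·
    # · · · · · · · · · · ·
    · # · · · · · · · · · ·
    · · # # · · · · · · · ·
    · · · · # # · · · · · ·
    · · · · · · · · · · · ·
    · · · · · · · · · · · ·
T1:
  2·area = 46
  edge (0, 12)→(9, 14): d=(9,2) right/bottom  bias=-1
  edge (9, 14)→(13, 20): d=(4,6) right/bottom  bias=-1
  edge (13, 20)→(0, 12): d=(-13,-8) top-left  bias=+0
    (1,2)@(3, 5): e=[-69,0,115] → ·  [on edge]
    (3,5)@(7, 11): e=[-23,0,69] → ·  [on edge]
    (1,6)@(3, 13): e=[3,32,11] → #
    (2,6)@(5, 13): e=[-1,20,27] → ·
    (1,7)@(3, 15): e=[21,40,-15] → ·
    (2,7)@(5, 15): e=[17,28,1] → #
    (3,7)@(7, 15): e=[13,16,17] → #
    (4,7)@(9, 15): e=[9,4,33] → #
    (5,7)@(11, 15): e=[5,-8,49] → ·
    (2,8)@(5, 17): e=[35,36,-25] → ·
    (3,8)@(7, 17): e=[31,24,-9] → ·
    (4,8)@(9, 17): e=[27,12,7] → #
    (5,8)@(11, 17): e=[23,0,23] → ·  [on edge]
    (7,11)@(15, 23): e=[69,0,-23] → ·  [on edge]
  covered (5 px):
    · · · · · · · · · · · ·
    · · · · · · · · · · · ·
    · · · · · · · · · · · ·
    · · · · · · · · · · · ·
    · · · · · · · · · · · ·
    · · · · · · · · · · · ·
    · # · · · · · · · · · ·
    · · # # # · · · · · · ·
    · · · · # · · · · · · ·
    · · · · · · · · · · · ·
    · · · · · · · · · · · ·
    · · · · · · · · · · · ·
T2:
  2·area = 190
  edge (2, 17)→(22, 2): d=(20,-15) top-left  bias=+0
  edge (22, 2)→(8, 22): d=(-14,20) right/bottom  bias=-1
  edge (8, 22)→(2, 17): d=(-6,-5) top-left  bias=+0
    (10,1)@(21, 3): e=[5,6,179] → #
    (11,1)@(23, 3): e=[35,-34,189] → ·
    (9,2)@(19, 5): e=[15,18,157] → #
    (10,2)@(21, 5): e=[45,-22,167] → ·
    (8,3)@(17, 7): e=[25,30,135] → #
    (9,3)@(19, 7): e=[55,-10,145] → ·
    (6,4)@(13, 9): e=[5,82,103] → #
    (7,4)@(15, 9): e=[35,42,113] → #
    (9,4)@(19, 9): e=[95,-38,133] → ·
    (5,5)@(11, 11): e=[15,94,81] → #
    (8,5)@(17, 11): e=[105,-26,111] → ·
    (4,6)@(9, 13): e=[25,106,59] → #
  covered (25 px):
    · · · · · · · · · · · ·
    · · · · · · · · · · # ·
    · · · · · · · · · # · ·
    · · · · · · · · # · · ·
    · · · · · · # # # · · ·
    · · · · · # # # · · · ·
    · · · · # # # · · · · ·
    · · # # # # · · · · · ·
    · # # # # # · · · · · ·
    · · # # # · · · · · · ·
    · · · # · · · · · · · ·
    · · · · · · · · · · · ·

Z-buffer (winner per pixel, '.' = empty):
  . . . . . . . . . . . .
  . . . . . . . . . . 2 .
  . . . . . . . . . 2 . .
  . . . . . . . . 2 . . .
  . . . . . . 2 2 2 . . .
  . . . . . 2 2 2 . . . .
  0 1 . . 2 2 2 . . . . .
  . 0 2 2 2 2 . . . . . .
  . 2 2 2 2 2 . . . . . .
  . . 2 2 2 0 . . . . . .
  . . . 2 . . . . . . . .
  . . . . . . . . . . . .

Result: 0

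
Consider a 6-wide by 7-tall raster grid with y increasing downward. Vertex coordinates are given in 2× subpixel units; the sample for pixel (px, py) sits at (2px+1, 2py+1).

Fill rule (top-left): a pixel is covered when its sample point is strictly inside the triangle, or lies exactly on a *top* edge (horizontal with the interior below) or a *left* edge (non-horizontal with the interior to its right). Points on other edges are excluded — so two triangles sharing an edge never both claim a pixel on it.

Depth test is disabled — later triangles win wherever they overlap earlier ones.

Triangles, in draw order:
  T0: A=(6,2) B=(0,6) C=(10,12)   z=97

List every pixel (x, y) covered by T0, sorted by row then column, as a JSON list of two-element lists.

T0:
  2·area = 76  (B↔C swapped to make it positive)
  edge (6, 2)→(10, 12): d=(4,10) right/bottom  bias=-1
  edge (10, 12)→(0, 6): d=(-10,-6) top-left  bias=+0
  edge (0, 6)→(6, 2): d=(6,-4) top-left  bias=+0
    (2,1)@(5, 3): e=[14,60,2] → X
    (3,1)@(7, 3): e=[-6,72,10] → .
    (1,2)@(3, 5): e=[42,28,6] → X
    (3,2)@(7, 5): e=[2,52,22] → X
    (4,2)@(9, 5): e=[-18,64,30] → .
    (1,3)@(3, 7): e=[50,8,18] → X
    (4,3)@(9, 7): e=[-10,44,42] → .
    (1,4)@(3, 9): e=[58,-12,30] → .
    (2,4)@(5, 9): e=[38,0,38] → X  [on edge]
    (4,4)@(9, 9): e=[-2,24,54] → .
    (2,5)@(5, 11): e=[46,-20,50] → .
    (3,5)@(7, 11): e=[26,-8,58] → .
  covered (10 px):
    . . . . . .
    . . X . . .
    . X X X . .
    . X X X . .
    . . X X . .
    . . . . X .
    . . . . . .

Answer: [[2,1],[1,2],[2,2],[3,2],[1,3],[2,3],[3,3],[2,4],[3,4],[4,5]]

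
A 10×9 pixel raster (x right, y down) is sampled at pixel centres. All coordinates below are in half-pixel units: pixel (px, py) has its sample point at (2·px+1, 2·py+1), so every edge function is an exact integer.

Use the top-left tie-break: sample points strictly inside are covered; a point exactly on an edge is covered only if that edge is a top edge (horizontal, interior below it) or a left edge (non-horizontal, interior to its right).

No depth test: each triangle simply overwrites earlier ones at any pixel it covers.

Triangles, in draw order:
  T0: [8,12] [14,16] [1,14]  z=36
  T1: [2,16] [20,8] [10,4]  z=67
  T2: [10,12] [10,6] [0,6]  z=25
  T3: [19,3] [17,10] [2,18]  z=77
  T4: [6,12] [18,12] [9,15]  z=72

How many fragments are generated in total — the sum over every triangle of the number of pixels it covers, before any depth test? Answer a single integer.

T0:
  2·area = 40
  edge (8, 12)→(14, 16): d=(6,4) right/bottom  bias=-1
  edge (14, 16)→(1, 14): d=(-13,-2) top-left  bias=+0
  edge (1, 14)→(8, 12): d=(7,-2) top-left  bias=+0
    (2,6)@(5, 13): e=[18,21,1] → X
    (3,6)@(7, 13): e=[10,25,5] → X
    (4,6)@(9, 13): e=[2,29,9] → X
    (5,6)@(11, 13): e=[-6,33,13] → .
    (2,7)@(5, 15): e=[30,-5,15] → .
    (3,7)@(7, 15): e=[22,-1,19] → .
    (4,7)@(9, 15): e=[14,3,23] → X
    (5,7)@(11, 15): e=[6,7,27] → X
    (6,7)@(13, 15): e=[-2,11,31] → .
    (4,8)@(9, 17): e=[26,-23,37] → .
    (5,8)@(11, 17): e=[18,-19,41] → .
  covered (5 px):
    . . . . . . . . . .
    . . . . . . . . . .
    . . . . . . . . . .
    . . . . . . . . . .
    . . . . . . . . . .
    . . . . . . . . . .
    . . X X X . . . . .
    . . . . X X . . . .
    . . . . . . . . . .
T1:
  2·area = 152  (B↔C swapped to make it positive)
  edge (2, 16)→(10, 4): d=(8,-12) top-left  bias=+0
  edge (10, 4)→(20, 8): d=(10,4) right/bottom  bias=-1
  edge (20, 8)→(2, 16): d=(-18,8) right/bottom  bias=-1
    (5,2)@(11, 5): e=[20,6,126] → X
    (6,2)@(13, 5): e=[44,-2,110] → .
    (4,3)@(9, 7): e=[12,34,106] → X
    (6,3)@(13, 7): e=[60,18,74] → X
    (7,3)@(15, 7): e=[84,10,58] → X
    (8,3)@(17, 7): e=[108,2,42] → X
    (9,3)@(19, 7): e=[132,-6,26] → .
    (3,4)@(7, 9): e=[4,62,86] → X
    (9,4)@(19, 9): e=[148,14,-10] → .
    (3,5)@(7, 11): e=[20,82,50] → X
    (7,5)@(15, 11): e=[116,50,-14] → .
    (8,5)@(17, 11): e=[140,42,-30] → .
  covered (19 px):
    . . . . . . . . . .
    . . . . . . . . . .
    . . . . . X . . . .
    . . . . X X X X X .
    . . . X X X X X X .
    . . . X X X X . . .
    . . X X . . . . . .
    . X . . . . . . . .
    . . . . . . . . . .
T2:
  2·area = 60  (B↔C swapped to make it positive)
  edge (10, 12)→(0, 6): d=(-10,-6) top-left  bias=+0
  edge (0, 6)→(10, 6): d=(10,0) top-left  bias=+0
  edge (10, 6)→(10, 12): d=(0,6) right/bottom  bias=-1
    (1,3)@(3, 7): e=[8,10,42] → X
    (2,3)@(5, 7): e=[20,10,30] → X
    (3,3)@(7, 7): e=[32,10,18] → X
    (4,3)@(9, 7): e=[44,10,6] → X
    (5,3)@(11, 7): e=[56,10,-6] → .
    (1,4)@(3, 9): e=[-12,30,42] → .
    (2,4)@(5, 9): e=[0,30,30] → X  [on edge]
    (5,4)@(11, 9): e=[36,30,-6] → .
    (2,5)@(5, 11): e=[-20,50,30] → .
    (3,5)@(7, 11): e=[-8,50,18] → .
    (4,5)@(9, 11): e=[4,50,6] → X
    (5,5)@(11, 11): e=[16,50,-6] → .
    (7,7)@(15, 15): e=[0,90,-30] → .  [on edge]
  covered (8 px):
    . . . . . . . . . .
    . . . . . . . . . .
    . . . . . . . . . .
    . X X X X . . . . .
    . . X X X . . . . .
    . . . . X . . . . .
    . . . . . . . . . .
    . . . . . . . . . .
    . . . . . . . . . .
T3:
  2·area = 89
  edge (19, 3)→(17, 10): d=(-2,7) right/bottom  bias=-1
  edge (17, 10)→(2, 18): d=(-15,8) right/bottom  bias=-1
  edge (2, 18)→(19, 3): d=(17,-15) top-left  bias=+0
    (9,1)@(19, 3): e=[0,89,0] → .  [on edge]
    (8,2)@(17, 5): e=[10,75,4] → X
    (9,2)@(19, 5): e=[-4,59,34] → .
    (7,3)@(15, 7): e=[20,61,8] → X
    (9,3)@(19, 7): e=[-8,29,68] → .
    (6,4)@(13, 9): e=[30,47,12] → X
    (9,4)@(19, 9): e=[-12,-1,102] → .
    (5,5)@(11, 11): e=[40,33,16] → X
    (8,5)@(17, 11): e=[-2,-15,106] → .
    (4,6)@(9, 13): e=[50,19,20] → X
    (6,6)@(13, 13): e=[22,-13,80] → .
    (7,6)@(15, 13): e=[8,-29,110] → .
    (7,8)@(15, 17): e=[0,-89,178] → .  [on edge]
  covered (12 px):
    . . . . . . . . . .
    . . . . . . . . . .
    . . . . . . . . X .
    . . . . . . . X X .
    . . . . . . X X X .
    . . . . . X X X . .
    . . . . X X . . . .
    . . . X . . . . . .
    . . . . . . . . . .
T4:
  2·area = 36
  edge (6, 12)→(18, 12): d=(12,0) top-left  bias=+0
  edge (18, 12)→(9, 15): d=(-9,3) right/bottom  bias=-1
  edge (9, 15)→(6, 12): d=(-3,-3) top-left  bias=+0
    (0,3)@(1, 7): e=[-60,96,0] → .  [on edge]
    (1,4)@(3, 9): e=[-36,72,0] → .  [on edge]
    (2,5)@(5, 11): e=[-12,48,0] → .  [on edge]
    (3,6)@(7, 13): e=[12,24,0] → X  [on edge]
    (4,6)@(9, 13): e=[12,18,6] → X
    (5,6)@(11, 13): e=[12,12,12] → X
    (6,6)@(13, 13): e=[12,6,18] → X
    (7,6)@(15, 13): e=[12,0,24] → .  [on edge]
    (3,7)@(7, 15): e=[36,6,-6] → .
    (4,7)@(9, 15): e=[36,0,0] → .  [on edge]
    (5,7)@(11, 15): e=[36,-6,6] → .
    (6,7)@(13, 15): e=[36,-12,12] → .
    (1,8)@(3, 17): e=[60,0,-24] → .  [on edge]
    (5,8)@(11, 17): e=[60,-24,0] → .  [on edge]
  covered (4 px):
    . . . . . . . . . .
    . . . . . . . . . .
    . . . . . . . . . .
    . . . . . . . . . .
    . . . . . . . . . .
    . . . . . . . . . .
    . . . X X X X . . .
    . . . . . . . . . .
    . . . . . . . . . .

Final: 48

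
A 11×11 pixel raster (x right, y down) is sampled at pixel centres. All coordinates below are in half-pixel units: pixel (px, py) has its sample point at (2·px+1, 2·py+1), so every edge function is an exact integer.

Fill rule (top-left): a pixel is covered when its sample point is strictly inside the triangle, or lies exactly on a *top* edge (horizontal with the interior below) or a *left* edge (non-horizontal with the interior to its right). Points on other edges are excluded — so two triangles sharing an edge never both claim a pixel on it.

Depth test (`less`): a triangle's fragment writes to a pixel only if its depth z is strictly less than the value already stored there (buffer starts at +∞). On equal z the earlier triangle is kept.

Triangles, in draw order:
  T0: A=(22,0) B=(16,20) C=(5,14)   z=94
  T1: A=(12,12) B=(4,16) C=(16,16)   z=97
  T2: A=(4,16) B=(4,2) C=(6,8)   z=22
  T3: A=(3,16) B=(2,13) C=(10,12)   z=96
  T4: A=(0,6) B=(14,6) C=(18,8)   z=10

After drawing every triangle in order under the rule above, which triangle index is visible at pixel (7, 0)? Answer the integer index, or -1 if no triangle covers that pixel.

T0:
  2·area = 256
  edge (22, 0)→(16, 20): d=(-6,20) right/bottom  bias=-1
  edge (16, 20)→(5, 14): d=(-11,-6) top-left  bias=+0
  edge (5, 14)→(22, 0): d=(17,-14) top-left  bias=+0
    (10,0)@(21, 1): e=[14,239,3] → █
    (9,1)@(19, 3): e=[42,205,9] → █
    (8,2)@(17, 5): e=[70,171,15] → █
    (10,2)@(21, 5): e=[-10,195,71] → ·
    (7,3)@(15, 7): e=[98,137,21] → █
    (10,3)@(21, 7): e=[-22,173,105] → ·
    (6,4)@(13, 9): e=[126,103,27] → █
    (10,4)@(21, 9): e=[-34,151,139] → ·
    (4,5)@(9, 11): e=[194,57,5] → █
    (5,5)@(11, 11): e=[154,69,33] → █
    (9,5)@(19, 11): e=[-6,117,145] → ·
    (3,6)@(7, 13): e=[222,23,11] → █
  covered (33 px):
    · · · · · · · · · · █
    · · · · · · · · · █ █
    · · · · · · · · █ █ ·
    · · · · · · · █ █ █ ·
    · · · · · · █ █ █ █ ·
    · · · · █ █ █ █ █ · ·
    · · · █ █ █ █ █ █ · ·
    · · · █ █ █ █ █ █ · ·
    · · · · · █ █ █ · · ·
    · · · · · · · █ · · ·
    · · · · · · · · · · ·
T1:
  2·area = 48  (B↔C swapped to make it positive)
  edge (12, 12)→(16, 16): d=(4,4) right/bottom  bias=-1
  edge (16, 16)→(4, 16): d=(-12,0) right/bottom  bias=-1
  edge (4, 16)→(12, 12): d=(8,-4) top-left  bias=+0
    (0,0)@(1, 1): e=[0,180,-132] → ·  [on edge]
    (1,1)@(3, 3): e=[0,156,-108] → ·  [on edge]
    (2,2)@(5, 5): e=[0,132,-84] → ·  [on edge]
    (3,3)@(7, 7): e=[0,108,-60] → ·  [on edge]
    (4,4)@(9, 9): e=[0,84,-36] → ·  [on edge]
    (5,5)@(11, 11): e=[0,60,-12] → ·  [on edge]
    (5,6)@(11, 13): e=[8,36,4] → █
    (6,6)@(13, 13): e=[0,36,12] → ·  [on edge]
    (3,7)@(7, 15): e=[32,12,4] → █
    (4,7)@(9, 15): e=[24,12,12] → █
    (6,7)@(13, 15): e=[8,12,28] → █
    (7,7)@(15, 15): e=[0,12,36] → ·  [on edge]
    (8,8)@(17, 17): e=[0,-12,60] → ·  [on edge]
    (9,9)@(19, 19): e=[0,-36,84] → ·  [on edge]
    (10,10)@(21, 21): e=[0,-60,108] → ·  [on edge]
  covered (5 px):
    · · · · · · · · · · ·
    · · · · · · · · · · ·
    · · · · · · · · · · ·
    · · · · · · · · · · ·
    · · · · · · · · · · ·
    · · · · · · · · · · ·
    · · · · · █ · · · · ·
    · · · █ █ █ █ · · · ·
    · · · · · · · · · · ·
    · · · · · · · · · · ·
    · · · · · · · · · · ·
T2:
  2·area = 28
  edge (4, 16)→(4, 2): d=(0,-14) top-left  bias=+0
  edge (4, 2)→(6, 8): d=(2,6) right/bottom  bias=-1
  edge (6, 8)→(4, 16): d=(-2,8) right/bottom  bias=-1
    (2,2)@(5, 5): e=[14,0,14] → ·  [on edge]
    (2,3)@(5, 7): e=[14,4,10] → █
    (3,3)@(7, 7): e=[42,-8,-6] → ·
    (2,4)@(5, 9): e=[14,8,6] → █
    (3,4)@(7, 9): e=[42,-4,-10] → ·
    (2,5)@(5, 11): e=[14,12,2] → █
    (3,5)@(7, 11): e=[42,0,-14] → ·  [on edge]
    (2,6)@(5, 13): e=[14,16,-2] → ·
    (4,8)@(9, 17): e=[70,0,-42] → ·  [on edge]
  covered (3 px):
    · · · · · · · · · · ·
    · · · · · · · · · · ·
    · · · · · · · · · · ·
    · · █ · · · · · · · ·
    · · █ · · · · · · · ·
    · · █ · · · · · · · ·
    · · · · · · · · · · ·
    · · · · · · · · · · ·
    · · · · · · · · · · ·
    · · · · · · · · · · ·
    · · · · · · · · · · ·
T3:
  2·area = 25
  edge (3, 16)→(2, 13): d=(-1,-3) top-left  bias=+0
  edge (2, 13)→(10, 12): d=(8,-1) top-left  bias=+0
  edge (10, 12)→(3, 16): d=(-7,4) right/bottom  bias=-1
    (1,6)@(3, 13): e=[3,1,21] → █
    (2,6)@(5, 13): e=[9,3,13] → █
    (3,6)@(7, 13): e=[15,5,5] → █
    (4,6)@(9, 13): e=[21,7,-3] → ·
    (1,7)@(3, 15): e=[1,17,7] → █
    (2,7)@(5, 15): e=[7,19,-1] → ·
    (3,7)@(7, 15): e=[13,21,-9] → ·
    (1,8)@(3, 17): e=[-1,33,-7] → ·
  covered (4 px):
    · · · · · · · · · · ·
    · · · · · · · · · · ·
    · · · · · · · · · · ·
    · · · · · · · · · · ·
    · · · · · · · · · · ·
    · · · · · · · · · · ·
    · █ █ █ · · · · · · ·
    · █ · · · · · · · · ·
    · · · · · · · · · · ·
    · · · · · · · · · · ·
    · · · · · · · · · · ·
T4:
  2·area = 28
  edge (0, 6)→(14, 6): d=(14,0) top-left  bias=+0
  edge (14, 6)→(18, 8): d=(4,2) right/bottom  bias=-1
  edge (18, 8)→(0, 6): d=(-18,-2) top-left  bias=+0
    (4,3)@(9, 7): e=[14,14,0] → █  [on edge]
    (5,3)@(11, 7): e=[14,10,4] → █
    (6,3)@(13, 7): e=[14,6,8] → █
    (7,3)@(15, 7): e=[14,2,12] → █
    (8,3)@(17, 7): e=[14,-2,16] → ·
    (4,4)@(9, 9): e=[42,22,-36] → ·
    (5,4)@(11, 9): e=[42,18,-32] → ·
    (6,4)@(13, 9): e=[42,14,-28] → ·
    (7,4)@(15, 9): e=[42,10,-24] → ·
  covered (4 px):
    · · · · · · · · · · ·
    · · · · · · · · · · ·
    · · · · · · · · · · ·
    · · · · █ █ █ █ · · ·
    · · · · · · · · · · ·
    · · · · · · · · · · ·
    · · · · · · · · · · ·
    · · · · · · · · · · ·
    · · · · · · · · · · ·
    · · · · · · · · · · ·
    · · · · · · · · · · ·

Z-buffer (winner per pixel, '.' = empty):
  . . . . . . . . . . 0
  . . . . . . . . . 0 0
  . . . . . . . . 0 0 .
  . . 2 . 4 4 4 4 0 0 .
  . . 2 . . . 0 0 0 0 .
  . . 2 . 0 0 0 0 0 . .
  . 3 3 0 0 0 0 0 0 . .
  . 3 . 0 0 0 0 0 0 . .
  . . . . . 0 0 0 . . .
  . . . . . . . 0 . . .
  . . . . . . . . . . .

Result: -1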